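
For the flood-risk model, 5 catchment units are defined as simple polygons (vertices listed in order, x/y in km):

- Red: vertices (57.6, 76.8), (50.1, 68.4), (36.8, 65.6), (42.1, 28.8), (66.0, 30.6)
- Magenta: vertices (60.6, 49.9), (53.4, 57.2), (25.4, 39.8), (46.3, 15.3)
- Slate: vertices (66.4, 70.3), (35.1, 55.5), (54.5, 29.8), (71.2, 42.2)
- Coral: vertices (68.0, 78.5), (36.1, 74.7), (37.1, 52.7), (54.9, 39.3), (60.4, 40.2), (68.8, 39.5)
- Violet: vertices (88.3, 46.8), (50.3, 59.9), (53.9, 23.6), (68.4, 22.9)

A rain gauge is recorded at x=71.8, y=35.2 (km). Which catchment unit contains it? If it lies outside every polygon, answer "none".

Cast a ray rightward from (71.8, 35.2). For each polygon, the edges (by vertex number in listed order) whose endpoints lie on opposite sides of y = 35.2, where each meets that height, and whether that is right or left of the point:
Red: 3–4 at x≈41.18 (left), 5–1 at x≈65.16 (left) → 0 crossings.
Magenta: 3–4 at x≈29.32 (left), 4–1 at x≈54.52 (left) → 0 crossings.
Slate: 2–3 at x≈50.42 (left), 3–4 at x≈61.77 (left) → 0 crossings.
Coral: no edge straddles that height → 0 crossings.
Violet: 2–3 at x≈52.75 (left), 4–1 at x≈78.64 (right) → 1 crossing.
Only Violet has an odd count, so the point is inside Violet.

Violet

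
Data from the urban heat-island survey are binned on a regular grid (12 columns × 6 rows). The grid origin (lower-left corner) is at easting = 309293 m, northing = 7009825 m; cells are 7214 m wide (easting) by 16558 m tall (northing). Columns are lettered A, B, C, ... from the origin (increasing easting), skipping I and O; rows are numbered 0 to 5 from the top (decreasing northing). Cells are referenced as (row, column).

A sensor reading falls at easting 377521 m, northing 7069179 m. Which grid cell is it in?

(2, K)

Column index: ⌊(377521 − 309293) / 7214⌋ = ⌊9.458⌋ = 9 → column K
Row offset from origin: ⌊(7069179 − 7009825) / 16558⌋ = ⌊3.585⌋ = 3 → row 2 (counted from top)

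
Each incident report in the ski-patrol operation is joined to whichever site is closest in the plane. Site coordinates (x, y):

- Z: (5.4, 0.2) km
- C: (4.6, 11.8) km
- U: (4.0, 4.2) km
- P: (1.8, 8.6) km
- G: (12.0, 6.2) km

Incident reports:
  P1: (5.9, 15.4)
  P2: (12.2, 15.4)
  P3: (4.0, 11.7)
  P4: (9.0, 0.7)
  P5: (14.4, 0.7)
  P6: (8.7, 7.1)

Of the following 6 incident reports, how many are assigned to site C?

3

P1 → C
P2 → C
P3 → C
P4 → Z
P5 → G
P6 → G
3 of the 6 go to C.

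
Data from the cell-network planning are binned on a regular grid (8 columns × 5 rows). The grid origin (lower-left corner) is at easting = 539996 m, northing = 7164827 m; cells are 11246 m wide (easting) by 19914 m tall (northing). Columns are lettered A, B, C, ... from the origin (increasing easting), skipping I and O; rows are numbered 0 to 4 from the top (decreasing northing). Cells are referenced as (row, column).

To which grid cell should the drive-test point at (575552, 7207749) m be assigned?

Column index: ⌊(575552 − 539996) / 11246⌋ = ⌊3.162⌋ = 3 → column D
Row offset from origin: ⌊(7207749 − 7164827) / 19914⌋ = ⌊2.155⌋ = 2 → row 2 (counted from top)

(2, D)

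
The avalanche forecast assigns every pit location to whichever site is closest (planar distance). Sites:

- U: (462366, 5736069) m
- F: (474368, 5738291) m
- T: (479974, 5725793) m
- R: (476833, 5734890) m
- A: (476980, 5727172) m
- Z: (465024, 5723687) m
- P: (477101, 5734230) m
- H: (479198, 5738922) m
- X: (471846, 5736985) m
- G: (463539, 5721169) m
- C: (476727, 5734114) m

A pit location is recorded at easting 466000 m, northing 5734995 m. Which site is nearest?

U

Squared distances to each site:
U: 14359432.000; F: 80887040.000; T: 279949480.000; R: 117364914.000; A: 181759729.000; Z: 128823440.000; P: 123817426.000; H: 189608533.000; X: 38135816.000; G: 197214797.000; C: 115844690.000.
Minimum at U.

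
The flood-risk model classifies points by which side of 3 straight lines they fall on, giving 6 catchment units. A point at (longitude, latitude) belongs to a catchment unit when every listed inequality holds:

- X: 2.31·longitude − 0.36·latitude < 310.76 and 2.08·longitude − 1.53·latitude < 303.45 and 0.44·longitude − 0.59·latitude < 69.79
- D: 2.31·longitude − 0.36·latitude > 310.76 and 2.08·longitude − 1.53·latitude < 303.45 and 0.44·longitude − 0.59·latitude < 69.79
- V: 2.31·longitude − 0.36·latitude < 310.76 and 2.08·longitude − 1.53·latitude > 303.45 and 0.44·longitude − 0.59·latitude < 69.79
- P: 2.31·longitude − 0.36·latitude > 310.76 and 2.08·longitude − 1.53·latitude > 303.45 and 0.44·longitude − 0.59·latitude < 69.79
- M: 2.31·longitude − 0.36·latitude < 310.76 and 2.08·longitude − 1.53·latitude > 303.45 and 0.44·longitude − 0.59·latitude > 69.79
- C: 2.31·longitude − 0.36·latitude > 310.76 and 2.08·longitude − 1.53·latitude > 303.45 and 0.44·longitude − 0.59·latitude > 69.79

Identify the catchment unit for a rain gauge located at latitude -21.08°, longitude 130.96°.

M

2.31·130.96 − 0.36·-21.08 = 310.106, which is < 310.76
2.08·130.96 − 1.53·-21.08 = 304.649, which is > 303.45
0.44·130.96 − 0.59·-21.08 = 70.060, which is > 69.79
This sign pattern matches M.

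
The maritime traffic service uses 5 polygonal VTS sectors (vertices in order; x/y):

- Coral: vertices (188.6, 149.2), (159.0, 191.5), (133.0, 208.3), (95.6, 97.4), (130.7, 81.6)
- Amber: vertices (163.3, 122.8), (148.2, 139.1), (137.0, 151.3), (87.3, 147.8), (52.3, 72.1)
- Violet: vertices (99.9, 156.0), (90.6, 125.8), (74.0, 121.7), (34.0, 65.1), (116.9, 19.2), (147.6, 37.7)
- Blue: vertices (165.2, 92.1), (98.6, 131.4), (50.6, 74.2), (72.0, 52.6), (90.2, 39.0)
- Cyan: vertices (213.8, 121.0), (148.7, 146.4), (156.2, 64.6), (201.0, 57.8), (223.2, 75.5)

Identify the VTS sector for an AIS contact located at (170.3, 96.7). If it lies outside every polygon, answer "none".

Cast a ray rightward from (170.3, 96.7). For each polygon, the edges (by vertex number in listed order) whose endpoints lie on opposite sides of y = 96.7, where each meets that height, and whether that is right or left of the point:
Coral: 4–5 at x≈97.16 (left), 5–1 at x≈143.63 (left) → 0 crossings.
Amber: 4–5 at x≈63.67 (left), 5–1 at x≈106.16 (left) → 0 crossings.
Violet: 3–4 at x≈56.33 (left), 6–1 at x≈123.81 (left) → 0 crossings.
Blue: 1–2 at x≈157.40 (left), 2–3 at x≈69.48 (left) → 0 crossings.
Cyan: 2–3 at x≈153.26 (left), 5–1 at x≈218.82 (right) → 1 crossing.
Only Cyan has an odd count, so the point is inside Cyan.

Cyan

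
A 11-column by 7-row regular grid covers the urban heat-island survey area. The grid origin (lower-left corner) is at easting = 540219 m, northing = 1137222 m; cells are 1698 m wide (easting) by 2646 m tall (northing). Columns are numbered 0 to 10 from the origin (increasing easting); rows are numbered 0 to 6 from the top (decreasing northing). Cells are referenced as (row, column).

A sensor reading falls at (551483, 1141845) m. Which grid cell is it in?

(5, 6)

Column index: ⌊(551483 − 540219) / 1698⌋ = ⌊6.634⌋ = 6
Row offset from origin: ⌊(1141845 − 1137222) / 2646⌋ = ⌊1.747⌋ = 1 → row 5 (counted from top)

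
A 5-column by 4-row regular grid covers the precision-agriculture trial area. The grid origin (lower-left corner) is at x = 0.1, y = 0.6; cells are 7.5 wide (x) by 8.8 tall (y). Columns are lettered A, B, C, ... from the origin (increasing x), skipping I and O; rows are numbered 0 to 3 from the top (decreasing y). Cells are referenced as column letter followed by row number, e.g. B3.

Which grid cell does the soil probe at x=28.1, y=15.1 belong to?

D2

Column index: ⌊(28.1 − 0.1) / 7.5⌋ = ⌊3.733⌋ = 3 → column D
Row offset from origin: ⌊(15.1 − 0.6) / 8.8⌋ = ⌊1.648⌋ = 1 → row 2 (counted from top)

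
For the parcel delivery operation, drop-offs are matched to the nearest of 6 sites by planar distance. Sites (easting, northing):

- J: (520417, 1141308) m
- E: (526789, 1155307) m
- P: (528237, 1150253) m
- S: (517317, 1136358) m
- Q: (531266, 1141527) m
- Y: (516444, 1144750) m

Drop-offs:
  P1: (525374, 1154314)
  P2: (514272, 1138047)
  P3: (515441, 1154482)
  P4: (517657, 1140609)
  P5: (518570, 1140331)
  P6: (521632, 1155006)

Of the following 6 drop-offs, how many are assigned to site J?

P1 → E
P2 → S
P3 → Y
P4 → J
P5 → J
P6 → E
2 of the 6 go to J.

2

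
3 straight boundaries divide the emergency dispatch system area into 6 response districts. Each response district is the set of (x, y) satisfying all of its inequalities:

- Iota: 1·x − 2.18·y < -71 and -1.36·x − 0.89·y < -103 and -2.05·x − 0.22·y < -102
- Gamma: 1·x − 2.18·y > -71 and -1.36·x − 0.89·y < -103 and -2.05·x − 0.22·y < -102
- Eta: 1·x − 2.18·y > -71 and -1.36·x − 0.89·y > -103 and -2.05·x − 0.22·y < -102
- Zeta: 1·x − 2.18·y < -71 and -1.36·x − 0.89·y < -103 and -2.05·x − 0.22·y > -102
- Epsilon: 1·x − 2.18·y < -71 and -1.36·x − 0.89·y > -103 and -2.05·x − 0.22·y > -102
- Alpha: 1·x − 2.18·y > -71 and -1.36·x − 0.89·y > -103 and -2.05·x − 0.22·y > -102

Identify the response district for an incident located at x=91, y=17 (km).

Gamma

1·91 − 2.18·17 = 53.940, which is > -71
-1.36·91 − 0.89·17 = -138.890, which is < -103
-2.05·91 − 0.22·17 = -190.290, which is < -102
This sign pattern matches Gamma.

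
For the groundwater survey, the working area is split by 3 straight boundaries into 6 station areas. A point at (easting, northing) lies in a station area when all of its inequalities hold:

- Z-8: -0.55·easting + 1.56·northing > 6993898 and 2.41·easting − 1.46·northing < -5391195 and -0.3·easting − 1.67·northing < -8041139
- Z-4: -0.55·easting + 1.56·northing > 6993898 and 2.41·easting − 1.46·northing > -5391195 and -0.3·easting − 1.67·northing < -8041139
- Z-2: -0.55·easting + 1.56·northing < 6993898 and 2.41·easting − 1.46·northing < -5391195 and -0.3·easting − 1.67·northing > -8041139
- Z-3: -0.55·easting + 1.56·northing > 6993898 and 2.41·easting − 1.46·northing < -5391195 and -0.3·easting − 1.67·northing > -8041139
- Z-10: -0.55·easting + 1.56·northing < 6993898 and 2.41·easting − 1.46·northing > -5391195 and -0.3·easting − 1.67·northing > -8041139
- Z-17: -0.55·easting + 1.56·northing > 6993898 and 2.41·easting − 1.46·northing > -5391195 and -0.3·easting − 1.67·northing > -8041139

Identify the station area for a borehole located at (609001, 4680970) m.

Z-10

-0.55·609001 + 1.56·4680970 = 6967362.650, which is < 6993898
2.41·609001 − 1.46·4680970 = -5366523.790, which is > -5391195
-0.3·609001 − 1.67·4680970 = -7999920.200, which is > -8041139
This sign pattern matches Z-10.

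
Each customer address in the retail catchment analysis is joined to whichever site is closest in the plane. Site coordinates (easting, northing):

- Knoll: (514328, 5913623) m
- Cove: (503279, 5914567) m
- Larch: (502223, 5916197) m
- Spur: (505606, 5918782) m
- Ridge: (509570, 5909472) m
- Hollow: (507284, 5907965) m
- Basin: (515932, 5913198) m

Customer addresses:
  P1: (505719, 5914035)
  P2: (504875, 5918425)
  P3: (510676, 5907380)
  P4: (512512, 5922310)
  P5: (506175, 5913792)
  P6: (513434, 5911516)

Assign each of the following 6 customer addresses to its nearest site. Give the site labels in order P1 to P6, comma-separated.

P1 → Cove (d²=6236624.00)
P2 → Spur (d²=661810.00)
P3 → Ridge (d²=5599700.00)
P4 → Spur (d²=60139620.00)
P5 → Cove (d²=8987441.00)
P6 → Knoll (d²=5238685.00)

Cove, Spur, Ridge, Spur, Cove, Knoll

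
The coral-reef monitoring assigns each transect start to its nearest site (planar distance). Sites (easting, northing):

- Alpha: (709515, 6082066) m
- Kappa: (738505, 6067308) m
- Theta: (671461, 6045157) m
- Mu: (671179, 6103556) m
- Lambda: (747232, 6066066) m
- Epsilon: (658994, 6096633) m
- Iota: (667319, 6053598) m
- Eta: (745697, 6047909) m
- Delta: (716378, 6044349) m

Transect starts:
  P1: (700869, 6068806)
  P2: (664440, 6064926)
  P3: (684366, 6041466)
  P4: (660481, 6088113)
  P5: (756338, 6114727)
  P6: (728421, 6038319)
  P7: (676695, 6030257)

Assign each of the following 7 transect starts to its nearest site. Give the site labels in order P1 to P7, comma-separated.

P1 → Alpha (d²=250580916.00)
P2 → Iota (d²=136612225.00)
P3 → Theta (d²=180162506.00)
P4 → Epsilon (d²=74801569.00)
P5 → Lambda (d²=2450812157.00)
P6 → Delta (d²=181394749.00)
P7 → Theta (d²=249404756.00)

Alpha, Iota, Theta, Epsilon, Lambda, Delta, Theta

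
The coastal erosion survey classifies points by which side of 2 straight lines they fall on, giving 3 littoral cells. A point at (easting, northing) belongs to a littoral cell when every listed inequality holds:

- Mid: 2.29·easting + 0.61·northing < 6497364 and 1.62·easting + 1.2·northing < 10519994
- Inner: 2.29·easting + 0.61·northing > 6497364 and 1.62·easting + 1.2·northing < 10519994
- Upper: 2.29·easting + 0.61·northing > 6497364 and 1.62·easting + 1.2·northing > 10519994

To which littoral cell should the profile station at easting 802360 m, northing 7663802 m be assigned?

2.29·802360 + 0.61·7663802 = 6512323.620, which is > 6497364
1.62·802360 + 1.2·7663802 = 10496385.600, which is < 10519994
This sign pattern matches Inner.

Inner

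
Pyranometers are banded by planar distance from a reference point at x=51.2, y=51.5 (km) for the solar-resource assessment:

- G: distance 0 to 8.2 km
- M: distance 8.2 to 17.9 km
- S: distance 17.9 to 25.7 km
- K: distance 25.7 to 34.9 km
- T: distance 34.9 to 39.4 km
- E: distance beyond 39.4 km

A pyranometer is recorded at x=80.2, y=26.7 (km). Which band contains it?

Distance = √((80.2−51.2)² + (26.7−51.5)²) = √(841.000 + 615.040) = 38.158 km.
34.9 ≤ 38.158 < 39.4 → T.

T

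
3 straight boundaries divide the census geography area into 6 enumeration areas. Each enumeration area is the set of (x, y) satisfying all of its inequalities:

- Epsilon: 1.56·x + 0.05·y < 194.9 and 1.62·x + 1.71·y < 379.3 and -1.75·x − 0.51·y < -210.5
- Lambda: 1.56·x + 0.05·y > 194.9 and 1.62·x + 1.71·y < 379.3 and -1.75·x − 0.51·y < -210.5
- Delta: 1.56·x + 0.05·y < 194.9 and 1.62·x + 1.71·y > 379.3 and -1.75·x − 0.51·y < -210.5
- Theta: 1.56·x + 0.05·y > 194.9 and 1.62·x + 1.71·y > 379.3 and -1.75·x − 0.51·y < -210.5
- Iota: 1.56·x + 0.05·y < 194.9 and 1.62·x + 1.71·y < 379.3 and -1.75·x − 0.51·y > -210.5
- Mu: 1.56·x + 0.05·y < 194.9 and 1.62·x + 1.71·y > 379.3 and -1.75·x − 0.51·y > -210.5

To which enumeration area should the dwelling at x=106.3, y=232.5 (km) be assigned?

1.56·106.3 + 0.05·232.5 = 177.453, which is < 194.9
1.62·106.3 + 1.71·232.5 = 569.781, which is > 379.3
-1.75·106.3 − 0.51·232.5 = -304.600, which is < -210.5
This sign pattern matches Delta.

Delta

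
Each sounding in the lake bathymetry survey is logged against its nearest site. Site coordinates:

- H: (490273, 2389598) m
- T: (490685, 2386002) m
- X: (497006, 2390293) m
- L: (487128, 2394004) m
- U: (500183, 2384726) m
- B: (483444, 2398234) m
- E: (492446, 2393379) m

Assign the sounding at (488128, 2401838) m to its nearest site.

Squared distances to each site:
H: 154418625.000; T: 257317145.000; X: 212105909.000; L: 62371556.000; U: 438143569.000; B: 34928672.000; E: 90199805.000.
Minimum at B.

B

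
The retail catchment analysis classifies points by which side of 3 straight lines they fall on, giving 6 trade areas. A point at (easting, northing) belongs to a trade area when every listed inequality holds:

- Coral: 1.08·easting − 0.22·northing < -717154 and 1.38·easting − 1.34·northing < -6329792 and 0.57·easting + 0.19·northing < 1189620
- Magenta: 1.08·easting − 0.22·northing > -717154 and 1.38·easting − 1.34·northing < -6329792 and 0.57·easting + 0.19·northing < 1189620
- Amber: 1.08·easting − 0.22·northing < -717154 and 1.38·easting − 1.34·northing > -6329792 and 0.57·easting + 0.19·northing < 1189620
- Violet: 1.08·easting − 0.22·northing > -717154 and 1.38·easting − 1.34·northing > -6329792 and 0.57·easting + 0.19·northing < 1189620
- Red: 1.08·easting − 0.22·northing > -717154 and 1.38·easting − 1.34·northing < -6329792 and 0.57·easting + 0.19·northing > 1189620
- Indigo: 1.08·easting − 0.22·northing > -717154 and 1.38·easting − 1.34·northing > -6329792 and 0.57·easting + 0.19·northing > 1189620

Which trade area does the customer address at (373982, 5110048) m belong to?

1.08·373982 − 0.22·5110048 = -720310.000, which is < -717154
1.38·373982 − 1.34·5110048 = -6331369.160, which is < -6329792
0.57·373982 + 0.19·5110048 = 1184078.860, which is < 1189620
This sign pattern matches Coral.

Coral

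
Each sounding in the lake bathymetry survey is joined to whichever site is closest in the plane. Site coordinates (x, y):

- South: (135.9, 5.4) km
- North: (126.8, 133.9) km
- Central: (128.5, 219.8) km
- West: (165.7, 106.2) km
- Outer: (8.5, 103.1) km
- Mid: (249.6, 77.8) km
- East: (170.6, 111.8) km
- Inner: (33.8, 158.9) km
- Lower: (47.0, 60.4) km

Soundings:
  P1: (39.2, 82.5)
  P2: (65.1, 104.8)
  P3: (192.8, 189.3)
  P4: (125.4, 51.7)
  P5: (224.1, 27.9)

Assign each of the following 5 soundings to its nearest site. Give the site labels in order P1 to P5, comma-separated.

Lower, Lower, Central, South, Mid

P1 → Lower (d²=549.25)
P2 → Lower (d²=2298.97)
P3 → Central (d²=5064.74)
P4 → South (d²=2253.94)
P5 → Mid (d²=3140.26)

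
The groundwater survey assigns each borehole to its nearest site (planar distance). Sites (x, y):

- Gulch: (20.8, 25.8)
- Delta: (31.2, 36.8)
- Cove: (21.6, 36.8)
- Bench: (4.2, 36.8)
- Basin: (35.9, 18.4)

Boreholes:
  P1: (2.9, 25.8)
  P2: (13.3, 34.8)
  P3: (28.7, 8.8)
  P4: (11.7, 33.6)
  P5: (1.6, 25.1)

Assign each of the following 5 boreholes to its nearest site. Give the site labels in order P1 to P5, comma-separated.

P1 → Bench (d²=122.69)
P2 → Cove (d²=72.89)
P3 → Basin (d²=144.00)
P4 → Bench (d²=66.49)
P5 → Bench (d²=143.65)

Bench, Cove, Basin, Bench, Bench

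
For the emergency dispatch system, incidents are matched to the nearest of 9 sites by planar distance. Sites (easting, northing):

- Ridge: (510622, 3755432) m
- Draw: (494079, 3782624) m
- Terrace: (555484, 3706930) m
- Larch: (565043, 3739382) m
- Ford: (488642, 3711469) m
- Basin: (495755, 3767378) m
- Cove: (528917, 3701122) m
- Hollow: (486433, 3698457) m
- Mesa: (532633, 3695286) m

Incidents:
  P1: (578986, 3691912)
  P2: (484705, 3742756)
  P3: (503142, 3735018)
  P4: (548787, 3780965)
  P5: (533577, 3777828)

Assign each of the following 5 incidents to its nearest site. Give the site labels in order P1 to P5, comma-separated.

Terrace, Basin, Ridge, Larch, Ridge

P1 → Terrace (d²=777884328.00)
P2 → Basin (d²=728345384.00)
P3 → Ridge (d²=472681796.00)
P4 → Larch (d²=1993403425.00)
P5 → Ridge (d²=1028512841.00)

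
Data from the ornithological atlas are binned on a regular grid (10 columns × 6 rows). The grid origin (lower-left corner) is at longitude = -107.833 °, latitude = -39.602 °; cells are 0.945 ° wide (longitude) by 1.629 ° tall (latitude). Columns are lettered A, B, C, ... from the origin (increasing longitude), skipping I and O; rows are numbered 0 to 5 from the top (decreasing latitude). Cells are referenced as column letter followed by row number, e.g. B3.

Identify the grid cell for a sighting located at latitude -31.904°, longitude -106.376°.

B1

Column index: ⌊(-106.376 − -107.833) / 0.945⌋ = ⌊1.542⌋ = 1 → column B
Row offset from origin: ⌊(-31.904 − -39.602) / 1.629⌋ = ⌊4.726⌋ = 4 → row 1 (counted from top)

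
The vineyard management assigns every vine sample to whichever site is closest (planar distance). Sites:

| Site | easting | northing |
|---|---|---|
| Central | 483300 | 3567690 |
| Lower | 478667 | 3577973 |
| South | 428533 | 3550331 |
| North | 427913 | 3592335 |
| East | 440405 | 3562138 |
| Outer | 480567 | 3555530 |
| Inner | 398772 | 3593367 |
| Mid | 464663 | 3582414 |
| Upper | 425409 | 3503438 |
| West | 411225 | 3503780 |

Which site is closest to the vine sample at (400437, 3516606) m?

West

Squared distances to each site:
Central: 9475851825.000; Lower: 9885841589.000; South: 1926760841.000; North: 6489812017.000; East: 3670604048.000; Outer: 7935894676.000; Inner: 5895023346.000; Mid: 8455671940.000; Upper: 796997008.000; West: 280887220.000.
Minimum at West.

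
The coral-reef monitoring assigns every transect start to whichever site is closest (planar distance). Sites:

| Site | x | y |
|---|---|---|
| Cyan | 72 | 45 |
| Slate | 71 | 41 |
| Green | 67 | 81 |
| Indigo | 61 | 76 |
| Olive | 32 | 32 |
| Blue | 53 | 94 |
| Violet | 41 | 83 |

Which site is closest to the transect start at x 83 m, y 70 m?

Squared distances to each site:
Cyan: 746.000; Slate: 985.000; Green: 377.000; Indigo: 520.000; Olive: 4045.000; Blue: 1476.000; Violet: 1933.000.
Minimum at Green.

Green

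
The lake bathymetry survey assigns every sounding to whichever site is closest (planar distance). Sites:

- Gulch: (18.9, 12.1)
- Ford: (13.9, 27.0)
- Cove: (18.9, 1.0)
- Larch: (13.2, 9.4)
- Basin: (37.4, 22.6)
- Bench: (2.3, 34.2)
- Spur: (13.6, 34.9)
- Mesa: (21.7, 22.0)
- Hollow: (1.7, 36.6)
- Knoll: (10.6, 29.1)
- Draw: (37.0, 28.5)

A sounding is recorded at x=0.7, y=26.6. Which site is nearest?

Bench

Squared distances to each site:
Gulch: 541.490; Ford: 174.400; Cove: 986.600; Larch: 452.090; Basin: 1362.890; Bench: 60.320; Spur: 235.300; Mesa: 462.160; Hollow: 101.000; Knoll: 104.260; Draw: 1321.300.
Minimum at Bench.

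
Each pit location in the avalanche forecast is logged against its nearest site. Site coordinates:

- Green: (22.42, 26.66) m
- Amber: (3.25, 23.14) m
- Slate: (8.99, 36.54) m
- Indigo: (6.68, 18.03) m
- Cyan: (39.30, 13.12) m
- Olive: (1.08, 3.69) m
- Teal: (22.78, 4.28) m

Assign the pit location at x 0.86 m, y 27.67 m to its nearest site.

Amber

Squared distances to each site:
Green: 465.854; Amber: 26.233; Slate: 144.774; Indigo: 126.802; Cyan: 1689.336; Olive: 575.089; Teal: 1027.579.
Minimum at Amber.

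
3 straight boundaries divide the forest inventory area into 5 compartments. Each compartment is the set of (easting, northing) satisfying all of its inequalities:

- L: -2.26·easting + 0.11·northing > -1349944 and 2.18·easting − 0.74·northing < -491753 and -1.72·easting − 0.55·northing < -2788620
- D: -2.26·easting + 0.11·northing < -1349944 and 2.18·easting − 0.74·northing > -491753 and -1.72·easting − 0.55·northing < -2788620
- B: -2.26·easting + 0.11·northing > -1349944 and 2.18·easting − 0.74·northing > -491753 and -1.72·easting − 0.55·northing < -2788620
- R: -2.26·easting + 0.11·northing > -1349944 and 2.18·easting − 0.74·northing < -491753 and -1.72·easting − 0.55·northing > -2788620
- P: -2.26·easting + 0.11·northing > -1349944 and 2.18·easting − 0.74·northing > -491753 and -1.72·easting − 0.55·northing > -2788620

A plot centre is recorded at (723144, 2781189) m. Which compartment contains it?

-2.26·723144 + 0.11·2781189 = -1328374.650, which is > -1349944
2.18·723144 − 0.74·2781189 = -481625.940, which is > -491753
-1.72·723144 − 0.55·2781189 = -2773461.630, which is > -2788620
This sign pattern matches P.

P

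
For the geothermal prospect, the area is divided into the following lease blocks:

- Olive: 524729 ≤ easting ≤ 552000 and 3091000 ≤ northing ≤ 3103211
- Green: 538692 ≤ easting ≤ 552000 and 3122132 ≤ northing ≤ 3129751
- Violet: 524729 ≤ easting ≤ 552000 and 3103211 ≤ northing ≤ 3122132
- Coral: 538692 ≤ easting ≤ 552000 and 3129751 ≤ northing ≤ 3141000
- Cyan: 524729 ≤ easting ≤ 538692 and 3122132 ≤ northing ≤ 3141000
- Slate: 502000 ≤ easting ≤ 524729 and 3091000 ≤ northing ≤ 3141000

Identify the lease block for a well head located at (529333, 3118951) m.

Violet

The point has easting = 529333 and northing = 3118951.
Only Violet satisfies 524729 ≤ easting ≤ 552000 and 3103211 ≤ northing ≤ 3122132.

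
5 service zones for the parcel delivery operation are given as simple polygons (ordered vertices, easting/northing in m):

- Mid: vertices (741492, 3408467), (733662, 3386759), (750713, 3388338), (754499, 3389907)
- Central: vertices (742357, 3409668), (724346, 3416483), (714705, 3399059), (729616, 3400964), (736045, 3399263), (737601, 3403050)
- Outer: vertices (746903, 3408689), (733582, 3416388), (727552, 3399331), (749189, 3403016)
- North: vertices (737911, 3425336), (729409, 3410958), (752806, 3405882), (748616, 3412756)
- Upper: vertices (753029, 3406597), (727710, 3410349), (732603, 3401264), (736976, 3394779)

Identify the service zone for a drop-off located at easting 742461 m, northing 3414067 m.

North

Cast a ray rightward from (742461, 3414067). For each polygon, the edges (by vertex number in listed order) whose endpoints lie on opposite sides of northing = 3414067, where each meets that height, and whether that is right or left of the point:
Mid: no edge straddles that height → 0 crossings.
Central: 1–2 at easting≈730731.1 (left), 2–3 at easting≈723009.2 (left) → 0 crossings.
Outer: 1–2 at easting≈737597.9 (left), 2–3 at easting≈732761.5 (left) → 0 crossings.
North: 1–2 at easting≈731247.4 (left), 4–1 at easting≈747500.4 (right) → 1 crossing.
Upper: no edge straddles that height → 0 crossings.
Only North has an odd count, so the point is inside North.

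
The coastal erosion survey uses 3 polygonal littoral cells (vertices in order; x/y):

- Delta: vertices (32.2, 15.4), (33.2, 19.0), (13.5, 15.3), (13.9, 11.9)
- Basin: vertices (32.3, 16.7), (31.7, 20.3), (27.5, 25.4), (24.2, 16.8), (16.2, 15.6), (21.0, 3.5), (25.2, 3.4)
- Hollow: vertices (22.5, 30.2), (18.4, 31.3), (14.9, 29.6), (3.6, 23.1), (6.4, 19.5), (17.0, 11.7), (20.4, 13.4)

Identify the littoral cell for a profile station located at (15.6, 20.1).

Cast a ray rightward from (15.6, 20.1). For each polygon, the edges (by vertex number in listed order) whose endpoints lie on opposite sides of y = 20.1, where each meets that height, and whether that is right or left of the point:
Delta: no edge straddles that height → 0 crossings.
Basin: 1–2 at x≈31.73 (right), 3–4 at x≈25.47 (right) → 2 crossings.
Hollow: 4–5 at x≈5.93 (left), 7–1 at x≈21.24 (right) → 1 crossing.
Only Hollow has an odd count, so the point is inside Hollow.

Hollow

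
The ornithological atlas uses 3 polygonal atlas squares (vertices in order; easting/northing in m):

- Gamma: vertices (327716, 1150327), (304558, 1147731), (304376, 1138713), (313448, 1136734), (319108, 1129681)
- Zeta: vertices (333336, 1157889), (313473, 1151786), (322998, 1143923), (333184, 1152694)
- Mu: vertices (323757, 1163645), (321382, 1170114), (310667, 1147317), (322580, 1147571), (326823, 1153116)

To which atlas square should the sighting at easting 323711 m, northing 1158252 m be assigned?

Cast a ray rightward from (323711, 1158252). For each polygon, the edges (by vertex number in listed order) whose endpoints lie on opposite sides of northing = 1158252, where each meets that height, and whether that is right or left of the point:
Gamma: no edge straddles that height → 0 crossings.
Zeta: no edge straddles that height → 0 crossings.
Mu: 2–3 at easting≈315806.6 (left), 5–1 at easting≈325327.4 (right) → 1 crossing.
Only Mu has an odd count, so the point is inside Mu.

Mu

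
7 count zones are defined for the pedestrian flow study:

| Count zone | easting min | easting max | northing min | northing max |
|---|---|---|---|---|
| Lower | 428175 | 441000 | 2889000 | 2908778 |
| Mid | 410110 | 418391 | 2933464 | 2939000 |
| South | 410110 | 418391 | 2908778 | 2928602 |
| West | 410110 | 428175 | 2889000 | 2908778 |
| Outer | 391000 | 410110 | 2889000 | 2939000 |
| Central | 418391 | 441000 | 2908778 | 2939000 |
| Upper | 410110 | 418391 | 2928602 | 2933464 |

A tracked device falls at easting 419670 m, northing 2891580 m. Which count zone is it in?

West

The point has easting = 419670 and northing = 2891580.
Only West satisfies 410110 ≤ easting ≤ 428175 and 2889000 ≤ northing ≤ 2908778.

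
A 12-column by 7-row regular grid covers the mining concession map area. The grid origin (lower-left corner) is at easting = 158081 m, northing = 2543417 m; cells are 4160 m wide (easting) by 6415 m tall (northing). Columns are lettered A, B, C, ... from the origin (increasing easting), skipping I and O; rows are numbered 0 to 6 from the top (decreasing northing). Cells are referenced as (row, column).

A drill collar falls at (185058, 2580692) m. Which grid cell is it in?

(1, G)

Column index: ⌊(185058 − 158081) / 4160⌋ = ⌊6.485⌋ = 6 → column G
Row offset from origin: ⌊(2580692 − 2543417) / 6415⌋ = ⌊5.811⌋ = 5 → row 1 (counted from top)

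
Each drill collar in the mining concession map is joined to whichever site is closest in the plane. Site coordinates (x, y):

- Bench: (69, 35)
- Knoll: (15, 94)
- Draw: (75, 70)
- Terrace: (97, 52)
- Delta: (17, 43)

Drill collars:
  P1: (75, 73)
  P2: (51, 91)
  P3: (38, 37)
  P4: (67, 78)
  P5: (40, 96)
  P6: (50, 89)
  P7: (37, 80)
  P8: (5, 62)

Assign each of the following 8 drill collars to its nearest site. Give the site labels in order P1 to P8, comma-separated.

P1 → Draw (d²=9.00)
P2 → Draw (d²=1017.00)
P3 → Delta (d²=477.00)
P4 → Draw (d²=128.00)
P5 → Knoll (d²=629.00)
P6 → Draw (d²=986.00)
P7 → Knoll (d²=680.00)
P8 → Delta (d²=505.00)

Draw, Draw, Delta, Draw, Knoll, Draw, Knoll, Delta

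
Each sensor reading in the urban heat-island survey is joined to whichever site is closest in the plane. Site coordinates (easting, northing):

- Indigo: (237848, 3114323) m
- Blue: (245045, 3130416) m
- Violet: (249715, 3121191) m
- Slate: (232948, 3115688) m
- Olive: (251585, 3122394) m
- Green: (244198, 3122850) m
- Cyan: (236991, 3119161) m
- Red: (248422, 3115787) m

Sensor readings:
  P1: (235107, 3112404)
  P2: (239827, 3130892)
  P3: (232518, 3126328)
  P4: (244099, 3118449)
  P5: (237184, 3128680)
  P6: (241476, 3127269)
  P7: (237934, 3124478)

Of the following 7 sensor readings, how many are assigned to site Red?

0

P1 → Indigo
P2 → Blue
P3 → Cyan
P4 → Green
P5 → Blue
P6 → Blue
P7 → Cyan
0 of the 7 go to Red.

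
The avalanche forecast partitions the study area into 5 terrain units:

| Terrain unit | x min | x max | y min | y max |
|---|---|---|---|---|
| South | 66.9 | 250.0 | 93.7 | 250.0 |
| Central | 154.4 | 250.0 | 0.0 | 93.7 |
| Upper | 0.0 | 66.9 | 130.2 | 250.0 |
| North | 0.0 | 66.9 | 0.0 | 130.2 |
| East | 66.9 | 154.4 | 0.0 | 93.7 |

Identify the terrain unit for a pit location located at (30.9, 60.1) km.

North

The point has x = 30.9 and y = 60.1.
Only North satisfies 0.0 ≤ x ≤ 66.9 and 0.0 ≤ y ≤ 130.2.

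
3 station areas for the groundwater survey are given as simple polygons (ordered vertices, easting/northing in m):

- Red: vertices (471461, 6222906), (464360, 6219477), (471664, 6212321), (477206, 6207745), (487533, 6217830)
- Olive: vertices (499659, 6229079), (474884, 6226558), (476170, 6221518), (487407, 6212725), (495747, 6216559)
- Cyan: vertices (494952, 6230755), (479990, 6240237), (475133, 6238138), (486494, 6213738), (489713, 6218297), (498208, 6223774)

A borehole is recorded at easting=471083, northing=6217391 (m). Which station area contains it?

Cast a ray rightward from (471083, 6217391). For each polygon, the edges (by vertex number in listed order) whose endpoints lie on opposite sides of northing = 6217391, where each meets that height, and whether that is right or left of the point:
Red: 2–3 at easting≈466489.1 (left), 4–5 at easting≈487083.5 (right) → 1 crossing.
Olive: 3–4 at easting≈481444.1 (right), 5–1 at easting≈496007.0 (right) → 2 crossings.
Cyan: 3–4 at easting≈484793.1 (right), 4–5 at easting≈489073.3 (right) → 2 crossings.
Only Red has an odd count, so the point is inside Red.

Red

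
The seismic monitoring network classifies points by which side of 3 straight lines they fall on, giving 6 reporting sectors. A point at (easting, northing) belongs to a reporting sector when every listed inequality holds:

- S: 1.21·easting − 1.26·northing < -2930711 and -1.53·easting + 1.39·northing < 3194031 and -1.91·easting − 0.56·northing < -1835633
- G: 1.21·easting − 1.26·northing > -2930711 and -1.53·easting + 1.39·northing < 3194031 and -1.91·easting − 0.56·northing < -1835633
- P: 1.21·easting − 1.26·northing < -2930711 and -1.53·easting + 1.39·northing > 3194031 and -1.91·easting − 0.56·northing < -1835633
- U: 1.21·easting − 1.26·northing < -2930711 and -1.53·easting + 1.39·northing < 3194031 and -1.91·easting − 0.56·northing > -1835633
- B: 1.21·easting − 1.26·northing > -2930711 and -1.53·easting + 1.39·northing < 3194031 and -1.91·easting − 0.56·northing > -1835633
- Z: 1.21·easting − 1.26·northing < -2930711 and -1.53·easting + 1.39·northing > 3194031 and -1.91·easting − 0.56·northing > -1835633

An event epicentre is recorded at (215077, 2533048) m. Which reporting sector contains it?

1.21·215077 − 1.26·2533048 = -2931397.310, which is < -2930711
-1.53·215077 + 1.39·2533048 = 3191868.910, which is < 3194031
-1.91·215077 − 0.56·2533048 = -1829303.950, which is > -1835633
This sign pattern matches U.

U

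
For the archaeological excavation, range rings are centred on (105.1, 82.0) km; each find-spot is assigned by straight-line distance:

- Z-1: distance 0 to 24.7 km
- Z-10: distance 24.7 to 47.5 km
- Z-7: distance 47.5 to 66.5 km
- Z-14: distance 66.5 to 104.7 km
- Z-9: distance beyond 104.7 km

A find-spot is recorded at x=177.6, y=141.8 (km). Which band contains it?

Distance = √((177.6−105.1)² + (141.8−82.0)²) = √(5256.250 + 3576.040) = 93.980 km.
66.5 ≤ 93.980 < 104.7 → Z-14.

Z-14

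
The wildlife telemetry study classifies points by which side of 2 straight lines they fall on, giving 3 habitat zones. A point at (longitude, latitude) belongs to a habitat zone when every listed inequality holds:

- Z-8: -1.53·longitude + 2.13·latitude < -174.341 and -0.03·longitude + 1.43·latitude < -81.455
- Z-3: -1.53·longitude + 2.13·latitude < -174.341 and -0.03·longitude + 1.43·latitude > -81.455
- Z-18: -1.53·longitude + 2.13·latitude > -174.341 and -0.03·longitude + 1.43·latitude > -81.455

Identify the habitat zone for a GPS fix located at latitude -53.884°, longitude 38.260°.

-1.53·38.260 + 2.13·-53.884 = -173.311, which is > -174.341
-0.03·38.260 + 1.43·-53.884 = -78.202, which is > -81.455
This sign pattern matches Z-18.

Z-18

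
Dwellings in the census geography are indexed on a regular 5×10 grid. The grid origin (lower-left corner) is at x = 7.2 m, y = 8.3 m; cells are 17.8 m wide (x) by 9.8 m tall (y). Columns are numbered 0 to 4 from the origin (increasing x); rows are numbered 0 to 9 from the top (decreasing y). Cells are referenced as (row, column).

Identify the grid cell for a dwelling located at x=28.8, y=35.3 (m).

Column index: ⌊(28.8 − 7.2) / 17.8⌋ = ⌊1.213⌋ = 1
Row offset from origin: ⌊(35.3 − 8.3) / 9.8⌋ = ⌊2.755⌋ = 2 → row 7 (counted from top)

(7, 1)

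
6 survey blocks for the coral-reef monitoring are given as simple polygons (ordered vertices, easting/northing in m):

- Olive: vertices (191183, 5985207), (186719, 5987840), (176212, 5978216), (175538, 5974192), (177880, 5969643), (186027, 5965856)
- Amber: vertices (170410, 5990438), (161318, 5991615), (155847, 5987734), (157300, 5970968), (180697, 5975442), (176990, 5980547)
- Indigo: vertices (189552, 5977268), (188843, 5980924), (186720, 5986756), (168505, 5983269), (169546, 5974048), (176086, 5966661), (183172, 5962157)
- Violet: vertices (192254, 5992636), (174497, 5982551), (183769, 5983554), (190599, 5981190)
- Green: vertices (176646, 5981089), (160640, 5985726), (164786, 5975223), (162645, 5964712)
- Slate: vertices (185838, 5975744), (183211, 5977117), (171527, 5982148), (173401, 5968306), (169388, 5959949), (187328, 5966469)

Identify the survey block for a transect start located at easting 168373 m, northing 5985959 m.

Amber

Cast a ray rightward from (168373, 5985959). For each polygon, the edges (by vertex number in listed order) whose endpoints lie on opposite sides of northing = 5985959, where each meets that height, and whether that is right or left of the point:
Olive: 1–2 at easting≈189908.1 (right), 2–3 at easting≈184665.4 (right) → 2 crossings.
Amber: 3–4 at easting≈156000.8 (left), 6–1 at easting≈173389.7 (right) → 1 crossing.
Indigo: 2–3 at easting≈187010.1 (right), 3–4 at easting≈182556.7 (right) → 2 crossings.
Violet: 1–2 at easting≈180497.6 (right), 4–1 at easting≈191288.6 (right) → 2 crossings.
Green: no edge straddles that height → 0 crossings.
Slate: no edge straddles that height → 0 crossings.
Only Amber has an odd count, so the point is inside Amber.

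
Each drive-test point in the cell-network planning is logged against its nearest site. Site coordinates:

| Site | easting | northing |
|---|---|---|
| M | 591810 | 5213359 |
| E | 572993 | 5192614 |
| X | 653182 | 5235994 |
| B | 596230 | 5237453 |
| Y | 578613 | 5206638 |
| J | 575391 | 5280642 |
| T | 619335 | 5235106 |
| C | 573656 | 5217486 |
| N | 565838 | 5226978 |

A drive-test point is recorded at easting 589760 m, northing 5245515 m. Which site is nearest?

B

Squared distances to each site:
M: 1038210836.000; E: 3079648090.000; X: 4112999525.000; B: 106856744.000; Y: 1635676738.000; J: 1440374290.000; T: 983027906.000; C: 1044963657.000; N: 915882453.000.
Minimum at B.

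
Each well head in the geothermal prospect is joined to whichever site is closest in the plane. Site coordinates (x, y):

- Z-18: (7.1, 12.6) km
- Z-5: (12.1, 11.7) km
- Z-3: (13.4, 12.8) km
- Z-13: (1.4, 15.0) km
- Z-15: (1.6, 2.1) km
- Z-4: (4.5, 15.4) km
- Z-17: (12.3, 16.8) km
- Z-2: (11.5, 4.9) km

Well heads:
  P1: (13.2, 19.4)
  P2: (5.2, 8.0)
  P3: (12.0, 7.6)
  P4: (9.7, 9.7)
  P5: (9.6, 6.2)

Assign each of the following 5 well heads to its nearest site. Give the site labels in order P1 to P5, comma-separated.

Z-17, Z-18, Z-2, Z-5, Z-2

P1 → Z-17 (d²=7.57)
P2 → Z-18 (d²=24.77)
P3 → Z-2 (d²=7.54)
P4 → Z-5 (d²=9.76)
P5 → Z-2 (d²=5.30)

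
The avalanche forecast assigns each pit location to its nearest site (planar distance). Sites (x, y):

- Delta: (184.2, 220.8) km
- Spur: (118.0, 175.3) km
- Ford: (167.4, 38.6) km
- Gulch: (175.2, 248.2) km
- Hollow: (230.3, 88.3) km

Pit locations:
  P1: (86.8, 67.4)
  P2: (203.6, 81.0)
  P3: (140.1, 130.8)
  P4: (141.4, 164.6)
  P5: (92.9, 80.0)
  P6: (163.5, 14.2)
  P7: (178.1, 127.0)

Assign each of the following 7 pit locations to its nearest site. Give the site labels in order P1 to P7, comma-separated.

P1 → Ford (d²=7325.80)
P2 → Hollow (d²=766.18)
P3 → Spur (d²=2468.66)
P4 → Spur (d²=662.05)
P5 → Ford (d²=7264.21)
P6 → Ford (d²=610.57)
P7 → Hollow (d²=4222.53)

Ford, Hollow, Spur, Spur, Ford, Ford, Hollow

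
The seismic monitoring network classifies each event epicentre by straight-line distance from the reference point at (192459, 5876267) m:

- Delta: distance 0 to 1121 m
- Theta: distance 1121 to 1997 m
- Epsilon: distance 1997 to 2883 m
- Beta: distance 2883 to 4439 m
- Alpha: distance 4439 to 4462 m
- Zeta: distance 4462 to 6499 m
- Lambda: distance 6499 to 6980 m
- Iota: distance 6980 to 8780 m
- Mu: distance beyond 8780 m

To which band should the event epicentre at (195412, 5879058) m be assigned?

Beta

Distance = √((195412−192459)² + (5879058−5876267)²) = √(8720209.000 + 7789681.000) = 4063.236 m.
2883 ≤ 4063.236 < 4439 → Beta.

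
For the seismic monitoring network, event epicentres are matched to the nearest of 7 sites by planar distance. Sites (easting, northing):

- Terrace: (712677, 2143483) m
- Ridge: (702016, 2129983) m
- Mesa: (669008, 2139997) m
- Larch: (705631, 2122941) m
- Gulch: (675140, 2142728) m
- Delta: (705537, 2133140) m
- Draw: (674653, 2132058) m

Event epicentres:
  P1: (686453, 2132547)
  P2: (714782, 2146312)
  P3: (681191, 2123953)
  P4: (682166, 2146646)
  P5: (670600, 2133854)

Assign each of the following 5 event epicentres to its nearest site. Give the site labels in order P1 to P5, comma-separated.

Draw, Terrace, Draw, Gulch, Draw

P1 → Draw (d²=139479121.00)
P2 → Terrace (d²=12434266.00)
P3 → Draw (d²=108436469.00)
P4 → Gulch (d²=64715400.00)
P5 → Draw (d²=19652425.00)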